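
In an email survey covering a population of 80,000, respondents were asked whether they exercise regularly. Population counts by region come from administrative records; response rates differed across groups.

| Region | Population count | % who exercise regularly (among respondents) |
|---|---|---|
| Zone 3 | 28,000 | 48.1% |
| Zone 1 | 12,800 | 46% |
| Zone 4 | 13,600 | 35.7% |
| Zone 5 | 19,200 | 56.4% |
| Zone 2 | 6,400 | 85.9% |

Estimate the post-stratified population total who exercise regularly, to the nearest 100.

Each cell contributes its population count × the respondent rate:
  Zone 3: 28,000 × 48.1% = 13,468
  Zone 1: 12,800 × 46% = 5888
  Zone 4: 13,600 × 35.7% = 4855.2
  Zone 5: 19,200 × 56.4% = 10828.8
  Zone 2: 6,400 × 85.9% = 5497.6
Estimated total = 40537.6 → 40,500.

40,500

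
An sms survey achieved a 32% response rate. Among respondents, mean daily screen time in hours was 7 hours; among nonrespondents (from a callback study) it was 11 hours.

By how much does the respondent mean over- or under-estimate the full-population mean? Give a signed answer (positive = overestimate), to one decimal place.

Nonresponse fraction = 1 − 0.32 = 0.68.
Bias = (nonresponse fraction) × (respondent mean − nonrespondent mean)
     = 0.68 × (7 − 11) = 0.68 × -4 = -2.72.

-2.7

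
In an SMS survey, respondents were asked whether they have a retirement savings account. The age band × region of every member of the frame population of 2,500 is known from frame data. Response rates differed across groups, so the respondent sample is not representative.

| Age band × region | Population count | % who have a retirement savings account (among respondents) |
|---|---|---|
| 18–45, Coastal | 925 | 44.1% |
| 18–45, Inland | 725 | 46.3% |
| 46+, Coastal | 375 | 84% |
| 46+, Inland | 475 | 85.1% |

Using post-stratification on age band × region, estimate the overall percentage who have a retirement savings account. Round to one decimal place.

58.5%

Each cell contributes population-share × respondent value:
  18–45, Coastal: (925/2,500) × 44.1 = 16.317
  18–45, Inland: (725/2,500) × 46.3 = 13.427
  46+, Coastal: (375/2,500) × 84 = 12.6
  46+, Inland: (475/2,500) × 85.1 = 16.169
Post-stratified estimate = 58.513 → 58.5%.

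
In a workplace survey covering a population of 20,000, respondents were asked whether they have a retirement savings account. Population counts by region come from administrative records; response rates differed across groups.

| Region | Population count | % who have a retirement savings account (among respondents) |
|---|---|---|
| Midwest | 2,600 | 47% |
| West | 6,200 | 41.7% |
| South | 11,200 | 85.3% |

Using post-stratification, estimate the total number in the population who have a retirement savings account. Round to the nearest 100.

Apply each group's respondent rate to its population count:
  Midwest: 2,600 × 47% = 1222
  West: 6,200 × 41.7% = 2585.4
  South: 11,200 × 85.3% = 9553.6
Estimated total = 13,361 → 13,400.

13,400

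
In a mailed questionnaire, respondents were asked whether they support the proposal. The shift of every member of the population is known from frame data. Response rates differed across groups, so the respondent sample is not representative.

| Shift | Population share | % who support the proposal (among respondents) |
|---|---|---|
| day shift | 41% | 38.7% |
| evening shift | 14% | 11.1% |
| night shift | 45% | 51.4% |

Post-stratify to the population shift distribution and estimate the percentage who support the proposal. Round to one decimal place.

Post-stratification weights by population share, not respondent share:
  day shift: 0.41 × 38.7 = 15.867
  evening shift: 0.14 × 11.1 = 1.554
  night shift: 0.45 × 51.4 = 23.13
Post-stratified estimate = 40.551 → 40.6%.

40.6%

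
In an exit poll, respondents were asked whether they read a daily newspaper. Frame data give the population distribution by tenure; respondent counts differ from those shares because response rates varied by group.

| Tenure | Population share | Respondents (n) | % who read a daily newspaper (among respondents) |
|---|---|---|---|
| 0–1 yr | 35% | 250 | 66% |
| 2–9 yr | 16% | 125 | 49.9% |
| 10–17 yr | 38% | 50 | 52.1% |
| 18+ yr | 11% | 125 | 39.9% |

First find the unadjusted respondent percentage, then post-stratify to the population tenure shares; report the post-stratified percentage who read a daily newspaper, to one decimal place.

55.3%

Naive respondent-only estimate (weights = respondent counts):
  (250/550)×66 + (125/550)×49.9 + (50/550)×52.1 + (125/550)×39.9 = 55.1455%
Reweighting by population tenure shares:
  0.35×66 + 0.16×49.9 + 0.38×52.1 + 0.11×39.9 = 55.271%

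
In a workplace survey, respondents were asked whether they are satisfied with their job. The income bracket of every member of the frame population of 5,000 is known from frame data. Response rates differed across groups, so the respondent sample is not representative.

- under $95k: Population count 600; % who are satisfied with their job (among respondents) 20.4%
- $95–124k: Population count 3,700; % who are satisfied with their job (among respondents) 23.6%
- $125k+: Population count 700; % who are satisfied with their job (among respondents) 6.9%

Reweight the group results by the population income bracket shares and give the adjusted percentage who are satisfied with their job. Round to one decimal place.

20.9%

Weight each group's respondent value by its population share:
  under $95k: (600/5,000) × 20.4 = 2.448
  $95–124k: (3,700/5,000) × 23.6 = 17.464
  $125k+: (700/5,000) × 6.9 = 0.966
Post-stratified estimate = 20.878 → 20.9%.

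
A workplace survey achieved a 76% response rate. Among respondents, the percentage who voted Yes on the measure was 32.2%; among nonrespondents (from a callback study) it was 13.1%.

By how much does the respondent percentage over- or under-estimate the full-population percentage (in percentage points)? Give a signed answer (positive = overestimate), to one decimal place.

Nonresponse fraction = 1 − 0.76 = 0.24.
Bias = (nonresponse fraction) × (respondent percentage − nonrespondent percentage)
     = 0.24 × (32.2 − 13.1) = 0.24 × 19.1 = 4.584.

+4.6 percentage points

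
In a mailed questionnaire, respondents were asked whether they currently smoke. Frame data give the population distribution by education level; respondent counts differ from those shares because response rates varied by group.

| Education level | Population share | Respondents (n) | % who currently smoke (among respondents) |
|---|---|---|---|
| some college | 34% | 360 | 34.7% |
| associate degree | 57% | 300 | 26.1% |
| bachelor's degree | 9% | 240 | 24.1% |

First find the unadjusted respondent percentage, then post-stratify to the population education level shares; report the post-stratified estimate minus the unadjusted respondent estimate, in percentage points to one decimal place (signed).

-0.2 percentage points

Naive respondent-only estimate (weights = respondent counts):
  (360/900)×34.7 + (300/900)×26.1 + (240/900)×24.1 = 29.0067%
Post-stratifying to population shares instead:
  0.34×34.7 + 0.57×26.1 + 0.09×24.1 = 28.844%
Difference = 28.844 − 29.0067 = -0.1627 pp.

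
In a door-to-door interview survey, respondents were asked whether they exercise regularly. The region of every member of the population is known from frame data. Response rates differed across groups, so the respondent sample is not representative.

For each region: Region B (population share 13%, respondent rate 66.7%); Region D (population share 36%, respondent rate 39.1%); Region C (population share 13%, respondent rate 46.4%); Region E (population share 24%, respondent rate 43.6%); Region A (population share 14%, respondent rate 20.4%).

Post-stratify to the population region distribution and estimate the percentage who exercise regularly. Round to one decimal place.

Each cell contributes population-share × respondent value:
  Region B: 0.13 × 66.7 = 8.671
  Region D: 0.36 × 39.1 = 14.076
  Region C: 0.13 × 46.4 = 6.032
  Region E: 0.24 × 43.6 = 10.464
  Region A: 0.14 × 20.4 = 2.856
Post-stratified estimate = 42.099 → 42.1%.

42.1%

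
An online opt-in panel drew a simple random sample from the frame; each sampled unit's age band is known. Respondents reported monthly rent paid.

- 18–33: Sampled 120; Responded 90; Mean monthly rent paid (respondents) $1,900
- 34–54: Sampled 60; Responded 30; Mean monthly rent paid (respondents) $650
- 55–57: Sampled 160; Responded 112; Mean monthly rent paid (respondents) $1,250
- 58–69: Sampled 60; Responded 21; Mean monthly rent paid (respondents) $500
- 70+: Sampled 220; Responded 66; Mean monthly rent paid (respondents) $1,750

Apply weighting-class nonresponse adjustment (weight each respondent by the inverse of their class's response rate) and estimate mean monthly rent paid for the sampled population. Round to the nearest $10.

$1,420

Class response rates: 18–33 90/120 = 75%, 34–54 30/60 = 50%, 55–57 112/160 = 70%, 58–69 21/60 = 35%, 70+ 66/220 = 30%.
Each respondent's weight = sampled/responded in their class; summing within a class gives n_sampled, so:
  18–33: 120 × 1900 = 228,000
  34–54: 60 × 650 = 39,000
  55–57: 160 × 1250 = 200,000
  58–69: 60 × 500 = 30,000
  70+: 220 × 1750 = 385,000
Adjusted estimate = 882,000 / 620 = 1422.58 → $1,420.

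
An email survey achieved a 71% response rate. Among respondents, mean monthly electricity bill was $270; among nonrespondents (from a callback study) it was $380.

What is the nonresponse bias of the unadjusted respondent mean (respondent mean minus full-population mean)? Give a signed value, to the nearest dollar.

-$32

Nonresponse fraction = 1 − 0.71 = 0.29.
Bias = (nonresponse fraction) × (respondent mean − nonrespondent mean)
     = 0.29 × (270 − 380) = 0.29 × -110 = -31.9.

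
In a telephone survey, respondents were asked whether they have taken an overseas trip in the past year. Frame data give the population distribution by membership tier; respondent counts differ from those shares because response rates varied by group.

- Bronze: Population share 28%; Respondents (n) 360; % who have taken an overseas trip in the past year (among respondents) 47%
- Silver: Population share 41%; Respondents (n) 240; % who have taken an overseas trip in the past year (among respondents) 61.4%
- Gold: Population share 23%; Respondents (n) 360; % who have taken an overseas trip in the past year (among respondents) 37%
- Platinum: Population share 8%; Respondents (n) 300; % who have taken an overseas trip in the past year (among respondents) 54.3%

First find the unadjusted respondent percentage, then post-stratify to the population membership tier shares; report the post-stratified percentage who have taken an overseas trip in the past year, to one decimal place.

51.2%

Naive respondent-only estimate (weights = respondent counts):
  (360/1260)×47 + (240/1260)×61.4 + (360/1260)×37 + (300/1260)×54.3 = 48.6238%
Post-stratifying to population shares instead:
  0.28×47 + 0.41×61.4 + 0.23×37 + 0.08×54.3 = 51.188%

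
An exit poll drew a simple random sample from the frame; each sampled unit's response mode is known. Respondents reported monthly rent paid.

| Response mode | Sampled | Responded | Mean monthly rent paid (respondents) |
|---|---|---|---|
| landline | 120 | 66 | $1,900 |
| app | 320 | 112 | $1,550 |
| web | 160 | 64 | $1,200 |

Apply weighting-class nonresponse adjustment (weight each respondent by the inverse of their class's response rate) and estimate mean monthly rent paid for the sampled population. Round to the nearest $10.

$1,530

Response rates by class: landline 66/120 = 55%, app 112/320 = 35%, web 64/160 = 40%.
With weight = n_sampled/n_responded per class, the weighted class total is n_sampled:
  landline: 120 × 1900 = 228,000
  app: 320 × 1550 = 496,000
  web: 160 × 1200 = 192,000
Adjusted estimate = 916,000 / 600 = 1526.67 → $1,530.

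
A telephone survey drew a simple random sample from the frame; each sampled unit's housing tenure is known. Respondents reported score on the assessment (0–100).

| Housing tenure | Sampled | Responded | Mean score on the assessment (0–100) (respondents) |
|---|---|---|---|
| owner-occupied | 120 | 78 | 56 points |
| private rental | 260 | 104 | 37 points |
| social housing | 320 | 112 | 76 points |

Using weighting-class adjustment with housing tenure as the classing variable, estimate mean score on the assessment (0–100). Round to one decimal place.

Response rates by class: owner-occupied 78/120 = 65%, private rental 104/260 = 40%, social housing 112/320 = 35%.
Weighting each respondent by the inverse class response rate inflates each class back to its sampled size, so the class weight is n_sampled:
  owner-occupied: 120 × 56 = 6720
  private rental: 260 × 37 = 9620
  social housing: 320 × 76 = 24,320
Adjusted estimate = 40,660 / 700 = 58.0857 → 58.1.

58.1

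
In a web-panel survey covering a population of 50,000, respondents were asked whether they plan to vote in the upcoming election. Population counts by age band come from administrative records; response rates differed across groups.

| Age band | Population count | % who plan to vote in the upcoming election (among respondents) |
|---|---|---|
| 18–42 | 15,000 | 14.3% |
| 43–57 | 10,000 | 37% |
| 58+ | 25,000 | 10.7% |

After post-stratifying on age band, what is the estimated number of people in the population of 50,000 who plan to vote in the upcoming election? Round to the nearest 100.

Apply each group's respondent rate to its population count:
  18–42: 15,000 × 14.3% = 2145
  43–57: 10,000 × 37% = 3700
  58+: 25,000 × 10.7% = 2675
Estimated total = 8520 → 8,500.

8,500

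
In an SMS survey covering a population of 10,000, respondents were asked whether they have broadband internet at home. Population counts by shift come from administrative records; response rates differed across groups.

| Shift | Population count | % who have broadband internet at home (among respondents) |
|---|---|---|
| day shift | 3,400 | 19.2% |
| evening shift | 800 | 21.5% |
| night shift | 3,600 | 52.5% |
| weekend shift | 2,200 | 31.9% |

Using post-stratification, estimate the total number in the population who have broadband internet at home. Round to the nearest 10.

Apply each group's respondent rate to its population count:
  day shift: 3,400 × 19.2% = 652.8
  evening shift: 800 × 21.5% = 172
  night shift: 3,600 × 52.5% = 1890
  weekend shift: 2,200 × 31.9% = 701.8
Estimated total = 3416.6 → 3,420.

3,420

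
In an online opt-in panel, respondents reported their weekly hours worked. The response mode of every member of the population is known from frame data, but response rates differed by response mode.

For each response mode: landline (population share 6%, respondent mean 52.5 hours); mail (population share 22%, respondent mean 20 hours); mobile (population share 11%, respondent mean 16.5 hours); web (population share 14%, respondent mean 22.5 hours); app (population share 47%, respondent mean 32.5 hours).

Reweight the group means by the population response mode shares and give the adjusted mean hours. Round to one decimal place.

27.8

Post-stratification weights by population share, not respondent share:
  landline: 0.06 × 52.5 = 3.15
  mail: 0.22 × 20 = 4.4
  mobile: 0.11 × 16.5 = 1.815
  web: 0.14 × 22.5 = 3.15
  app: 0.47 × 32.5 = 15.275
Post-stratified estimate = 27.79 → 27.8.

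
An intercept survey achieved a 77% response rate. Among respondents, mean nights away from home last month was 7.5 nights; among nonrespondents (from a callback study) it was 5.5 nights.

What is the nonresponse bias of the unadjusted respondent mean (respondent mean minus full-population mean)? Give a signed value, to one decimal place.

+0.5

Nonresponse fraction = 1 − 0.77 = 0.23.
Bias = (nonresponse fraction) × (respondent mean − nonrespondent mean)
     = 0.23 × (7.5 − 5.5) = 0.23 × 2 = 0.46.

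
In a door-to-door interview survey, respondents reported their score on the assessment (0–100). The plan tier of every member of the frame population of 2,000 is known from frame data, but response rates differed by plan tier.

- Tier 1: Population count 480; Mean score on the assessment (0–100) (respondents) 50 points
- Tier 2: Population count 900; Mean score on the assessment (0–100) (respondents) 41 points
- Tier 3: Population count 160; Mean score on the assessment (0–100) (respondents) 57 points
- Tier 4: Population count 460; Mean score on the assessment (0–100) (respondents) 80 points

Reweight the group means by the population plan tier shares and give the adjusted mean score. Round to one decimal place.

53.4

Post-stratification weights by population share, not respondent share:
  Tier 1: (480/2,000) × 50 = 12
  Tier 2: (900/2,000) × 41 = 18.45
  Tier 3: (160/2,000) × 57 = 4.56
  Tier 4: (460/2,000) × 80 = 18.4
Post-stratified estimate = 53.41 → 53.4.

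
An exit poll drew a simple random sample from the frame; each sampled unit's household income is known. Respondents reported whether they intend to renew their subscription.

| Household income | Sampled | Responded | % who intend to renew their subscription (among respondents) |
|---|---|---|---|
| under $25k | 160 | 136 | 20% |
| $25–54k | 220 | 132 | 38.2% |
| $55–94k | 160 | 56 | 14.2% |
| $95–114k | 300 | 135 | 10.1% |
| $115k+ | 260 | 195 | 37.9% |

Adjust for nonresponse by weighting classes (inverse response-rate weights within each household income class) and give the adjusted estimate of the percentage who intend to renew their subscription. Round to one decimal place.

24.3%

Response rates by class: under $25k 136/160 = 85%, $25–54k 132/220 = 60%, $55–94k 56/160 = 35%, $95–114k 135/300 = 45%, $115k+ 195/260 = 75%.
Inverse-response-rate weighting restores each class to its sampled count, so class totals weight by n_sampled:
  under $25k: 160 × 20 = 3200
  $25–54k: 220 × 38.2 = 8404
  $55–94k: 160 × 14.2 = 2272
  $95–114k: 300 × 10.1 = 3030
  $115k+: 260 × 37.9 = 9854
Adjusted estimate = 26,760 / 1,100 = 24.3273 → 24.3%.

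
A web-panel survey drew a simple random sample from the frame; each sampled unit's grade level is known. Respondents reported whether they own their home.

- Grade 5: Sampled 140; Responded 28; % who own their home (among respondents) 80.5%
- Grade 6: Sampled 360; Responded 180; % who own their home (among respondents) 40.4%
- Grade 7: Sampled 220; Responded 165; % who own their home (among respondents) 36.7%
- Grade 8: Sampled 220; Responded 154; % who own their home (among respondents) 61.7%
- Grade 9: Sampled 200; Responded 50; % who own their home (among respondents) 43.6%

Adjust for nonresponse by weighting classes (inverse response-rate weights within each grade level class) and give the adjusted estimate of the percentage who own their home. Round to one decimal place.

49.3%

Response rates by class: Grade 5 28/140 = 20%, Grade 6 180/360 = 50%, Grade 7 165/220 = 75%, Grade 8 154/220 = 70%, Grade 9 50/200 = 25%.
Each respondent's weight = sampled/responded in their class; summing within a class gives n_sampled, so:
  Grade 5: 140 × 80.5 = 11,270
  Grade 6: 360 × 40.4 = 14,544
  Grade 7: 220 × 36.7 = 8074
  Grade 8: 220 × 61.7 = 13,574
  Grade 9: 200 × 43.6 = 8720
Adjusted estimate = 56,182 / 1,140 = 49.2825 → 49.3%.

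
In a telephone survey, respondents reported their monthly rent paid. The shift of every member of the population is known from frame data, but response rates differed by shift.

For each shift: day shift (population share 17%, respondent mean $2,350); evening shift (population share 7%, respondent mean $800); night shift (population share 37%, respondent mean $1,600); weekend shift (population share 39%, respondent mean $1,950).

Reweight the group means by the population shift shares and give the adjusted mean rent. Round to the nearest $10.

Weight each group's respondent value by its population share:
  day shift: 0.17 × 2350 = 399.5
  evening shift: 0.07 × 800 = 56
  night shift: 0.37 × 1600 = 592
  weekend shift: 0.39 × 1950 = 760.5
Post-stratified estimate = 1808 → $1,810.

$1,810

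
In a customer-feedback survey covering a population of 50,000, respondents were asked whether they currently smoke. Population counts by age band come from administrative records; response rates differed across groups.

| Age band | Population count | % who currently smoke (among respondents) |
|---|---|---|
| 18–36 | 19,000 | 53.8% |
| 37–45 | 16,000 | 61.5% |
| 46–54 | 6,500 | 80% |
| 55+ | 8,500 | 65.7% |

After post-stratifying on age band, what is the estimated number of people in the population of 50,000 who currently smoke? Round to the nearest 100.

30,800

Estimated count per cell = population count × respondent percentage:
  18–36: 19,000 × 53.8% = 10,222
  37–45: 16,000 × 61.5% = 9840
  46–54: 6,500 × 80% = 5200
  55+: 8,500 × 65.7% = 5584.5
Estimated total = 30846.5 → 30,800.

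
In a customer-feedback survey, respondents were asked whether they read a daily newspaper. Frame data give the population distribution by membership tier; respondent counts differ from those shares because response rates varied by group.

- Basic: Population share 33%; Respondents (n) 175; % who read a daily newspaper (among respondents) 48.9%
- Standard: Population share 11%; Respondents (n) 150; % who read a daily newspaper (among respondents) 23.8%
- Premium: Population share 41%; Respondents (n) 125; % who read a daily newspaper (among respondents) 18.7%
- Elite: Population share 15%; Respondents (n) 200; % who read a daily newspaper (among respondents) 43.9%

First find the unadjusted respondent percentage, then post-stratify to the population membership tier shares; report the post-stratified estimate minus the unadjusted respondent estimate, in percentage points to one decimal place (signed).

Naive respondent-only estimate (weights = respondent counts):
  (175/650)×48.9 + (150/650)×23.8 + (125/650)×18.7 + (200/650)×43.9 = 35.7615%
Reweighting by population membership tier shares:
  0.33×48.9 + 0.11×23.8 + 0.41×18.7 + 0.15×43.9 = 33.007%
Difference = 33.007 − 35.7615 = -2.7545 pp.

-2.8 percentage points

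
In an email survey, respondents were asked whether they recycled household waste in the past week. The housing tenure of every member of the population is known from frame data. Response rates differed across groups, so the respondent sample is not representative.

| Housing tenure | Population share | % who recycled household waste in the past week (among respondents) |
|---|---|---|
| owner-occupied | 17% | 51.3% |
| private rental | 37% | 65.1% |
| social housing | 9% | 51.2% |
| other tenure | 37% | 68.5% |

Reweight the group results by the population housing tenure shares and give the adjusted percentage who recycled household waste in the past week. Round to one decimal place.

62.8%

Reweight to the known housing tenure distribution:
  owner-occupied: 0.17 × 51.3 = 8.721
  private rental: 0.37 × 65.1 = 24.087
  social housing: 0.09 × 51.2 = 4.608
  other tenure: 0.37 × 68.5 = 25.345
Post-stratified estimate = 62.761 → 62.8%.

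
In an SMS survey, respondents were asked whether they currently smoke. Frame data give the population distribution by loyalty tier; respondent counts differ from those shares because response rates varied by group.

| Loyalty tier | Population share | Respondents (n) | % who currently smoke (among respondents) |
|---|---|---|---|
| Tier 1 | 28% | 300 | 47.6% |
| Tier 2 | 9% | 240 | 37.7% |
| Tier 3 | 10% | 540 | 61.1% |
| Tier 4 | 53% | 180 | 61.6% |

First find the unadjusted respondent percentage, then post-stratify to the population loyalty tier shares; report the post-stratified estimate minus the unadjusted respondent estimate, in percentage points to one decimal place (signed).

+2.0 percentage points

Without adjustment, the pooled respondent share is:
  (300/1260)×47.6 + (240/1260)×37.7 + (540/1260)×61.1 + (180/1260)×61.6 = 53.5%
Post-stratifying to population shares instead:
  0.28×47.6 + 0.09×37.7 + 0.1×61.1 + 0.53×61.6 = 55.479%
Difference = 55.479 − 53.5 = 1.979 pp.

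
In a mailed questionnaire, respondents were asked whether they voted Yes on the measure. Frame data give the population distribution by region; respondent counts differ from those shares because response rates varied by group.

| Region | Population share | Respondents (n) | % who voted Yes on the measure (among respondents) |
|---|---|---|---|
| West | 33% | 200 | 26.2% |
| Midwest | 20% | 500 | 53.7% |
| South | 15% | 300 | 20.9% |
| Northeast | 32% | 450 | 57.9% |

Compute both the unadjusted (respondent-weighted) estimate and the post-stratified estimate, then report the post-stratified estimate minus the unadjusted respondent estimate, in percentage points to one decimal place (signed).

-3.4 percentage points

Without adjustment, the pooled respondent share is:
  (200/1450)×26.2 + (500/1450)×53.7 + (300/1450)×20.9 + (450/1450)×57.9 = 44.4241%
Post-stratifying to population shares instead:
  0.33×26.2 + 0.2×53.7 + 0.15×20.9 + 0.32×57.9 = 41.049%
Difference = 41.049 − 44.4241 = -3.3751 pp.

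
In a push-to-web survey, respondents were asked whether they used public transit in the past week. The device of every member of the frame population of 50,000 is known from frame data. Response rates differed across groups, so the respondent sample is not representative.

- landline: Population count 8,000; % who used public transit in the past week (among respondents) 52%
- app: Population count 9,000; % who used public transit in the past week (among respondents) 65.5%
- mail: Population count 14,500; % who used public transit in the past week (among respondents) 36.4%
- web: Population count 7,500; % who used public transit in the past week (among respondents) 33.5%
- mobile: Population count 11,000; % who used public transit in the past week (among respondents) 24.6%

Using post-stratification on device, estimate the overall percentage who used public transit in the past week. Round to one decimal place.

41.1%

Reweight to the known device distribution:
  landline: (8,000/50,000) × 52 = 8.32
  app: (9,000/50,000) × 65.5 = 11.79
  mail: (14,500/50,000) × 36.4 = 10.556
  web: (7,500/50,000) × 33.5 = 5.025
  mobile: (11,000/50,000) × 24.6 = 5.412
Post-stratified estimate = 41.103 → 41.1%.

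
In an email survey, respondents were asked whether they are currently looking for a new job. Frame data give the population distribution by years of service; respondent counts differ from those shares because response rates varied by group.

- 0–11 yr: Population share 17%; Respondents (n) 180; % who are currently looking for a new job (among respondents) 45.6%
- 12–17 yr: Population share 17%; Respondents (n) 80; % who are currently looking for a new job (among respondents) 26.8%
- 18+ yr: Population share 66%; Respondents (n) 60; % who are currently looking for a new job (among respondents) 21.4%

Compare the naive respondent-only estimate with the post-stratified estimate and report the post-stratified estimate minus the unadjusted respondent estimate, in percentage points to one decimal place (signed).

Naive respondent-only estimate (weights = respondent counts):
  (180/320)×45.6 + (80/320)×26.8 + (60/320)×21.4 = 36.3625%
Post-stratified estimate weights by population shares:
  0.17×45.6 + 0.17×26.8 + 0.66×21.4 = 26.432%
Difference = 26.432 − 36.3625 = -9.9305 pp.

-9.9 percentage points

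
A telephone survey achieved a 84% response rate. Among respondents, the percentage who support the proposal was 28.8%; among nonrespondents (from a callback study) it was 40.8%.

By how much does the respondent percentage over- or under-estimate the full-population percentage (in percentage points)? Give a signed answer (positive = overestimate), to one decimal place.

-1.9 percentage points

Nonresponse fraction = 1 − 0.84 = 0.16.
Bias = (nonresponse fraction) × (respondent percentage − nonrespondent percentage)
     = 0.16 × (28.8 − 40.8) = 0.16 × -12 = -1.92.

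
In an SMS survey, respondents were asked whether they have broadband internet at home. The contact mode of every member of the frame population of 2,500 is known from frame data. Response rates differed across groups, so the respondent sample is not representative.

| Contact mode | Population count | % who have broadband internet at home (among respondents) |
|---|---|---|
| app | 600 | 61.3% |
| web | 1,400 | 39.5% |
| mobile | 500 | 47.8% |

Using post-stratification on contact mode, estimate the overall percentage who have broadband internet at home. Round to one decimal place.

46.4%

Weight each group's respondent value by its population share:
  app: (600/2,500) × 61.3 = 14.712
  web: (1,400/2,500) × 39.5 = 22.12
  mobile: (500/2,500) × 47.8 = 9.56
Post-stratified estimate = 46.392 → 46.4%.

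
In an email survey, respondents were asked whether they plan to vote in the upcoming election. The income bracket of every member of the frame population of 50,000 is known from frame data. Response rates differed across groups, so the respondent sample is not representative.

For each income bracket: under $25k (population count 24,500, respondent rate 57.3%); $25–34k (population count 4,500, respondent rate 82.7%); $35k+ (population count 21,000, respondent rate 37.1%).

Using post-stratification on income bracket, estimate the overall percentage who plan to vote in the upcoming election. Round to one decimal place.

Reweight to the known income bracket distribution:
  under $25k: (24,500/50,000) × 57.3 = 28.077
  $25–34k: (4,500/50,000) × 82.7 = 7.443
  $35k+: (21,000/50,000) × 37.1 = 15.582
Post-stratified estimate = 51.102 → 51.1%.

51.1%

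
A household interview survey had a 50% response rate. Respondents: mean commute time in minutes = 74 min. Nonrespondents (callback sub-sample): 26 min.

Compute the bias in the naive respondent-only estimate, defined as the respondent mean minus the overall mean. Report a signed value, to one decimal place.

Nonresponse fraction = 1 − 0.5 = 0.5.
Bias = (nonresponse fraction) × (respondent mean − nonrespondent mean)
     = 0.5 × (74 − 26) = 0.5 × 48 = 24.

+24.0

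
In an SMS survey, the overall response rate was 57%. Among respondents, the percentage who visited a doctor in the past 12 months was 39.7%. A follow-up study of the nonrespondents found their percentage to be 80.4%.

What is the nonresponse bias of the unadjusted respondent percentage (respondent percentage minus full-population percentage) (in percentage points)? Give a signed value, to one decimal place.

-17.5 percentage points

Nonresponse fraction = 1 − 0.57 = 0.43.
Bias = (nonresponse fraction) × (respondent percentage − nonrespondent percentage)
     = 0.43 × (39.7 − 80.4) = 0.43 × -40.7 = -17.501.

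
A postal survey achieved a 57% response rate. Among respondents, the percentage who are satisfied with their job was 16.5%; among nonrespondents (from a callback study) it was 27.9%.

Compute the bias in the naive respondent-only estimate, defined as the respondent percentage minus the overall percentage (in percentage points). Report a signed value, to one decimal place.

Nonresponse fraction = 1 − 0.57 = 0.43.
Bias = (nonresponse fraction) × (respondent percentage − nonrespondent percentage)
     = 0.43 × (16.5 − 27.9) = 0.43 × -11.4 = -4.902.

-4.9 percentage points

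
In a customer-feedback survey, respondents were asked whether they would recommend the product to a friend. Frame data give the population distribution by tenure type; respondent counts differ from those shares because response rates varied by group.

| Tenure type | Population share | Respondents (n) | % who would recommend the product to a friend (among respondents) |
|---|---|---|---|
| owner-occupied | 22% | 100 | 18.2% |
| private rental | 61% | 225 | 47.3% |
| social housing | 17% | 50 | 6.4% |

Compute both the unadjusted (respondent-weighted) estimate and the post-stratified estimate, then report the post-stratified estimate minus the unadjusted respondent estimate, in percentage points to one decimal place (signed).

-0.1 percentage points

Unadjusted (pooled respondent) estimate weights by respondent counts:
  (100/375)×18.2 + (225/375)×47.3 + (50/375)×6.4 = 34.0867%
Post-stratifying to population shares instead:
  0.22×18.2 + 0.61×47.3 + 0.17×6.4 = 33.945%
Difference = 33.945 − 34.0867 = -0.1417 pp.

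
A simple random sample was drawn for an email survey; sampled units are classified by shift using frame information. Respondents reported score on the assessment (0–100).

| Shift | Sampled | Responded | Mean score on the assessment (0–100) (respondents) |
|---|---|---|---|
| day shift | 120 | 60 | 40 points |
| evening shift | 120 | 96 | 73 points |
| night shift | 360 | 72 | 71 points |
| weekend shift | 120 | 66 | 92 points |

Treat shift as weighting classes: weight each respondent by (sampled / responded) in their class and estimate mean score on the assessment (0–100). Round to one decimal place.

Response rates by class: day shift 60/120 = 50%, evening shift 96/120 = 80%, night shift 72/360 = 20%, weekend shift 66/120 = 55%.
Inverse-response-rate weighting restores each class to its sampled count, so class totals weight by n_sampled:
  day shift: 120 × 40 = 4800
  evening shift: 120 × 73 = 8760
  night shift: 360 × 71 = 25,560
  weekend shift: 120 × 92 = 11,040
Adjusted estimate = 50,160 / 720 = 69.6667 → 69.7.

69.7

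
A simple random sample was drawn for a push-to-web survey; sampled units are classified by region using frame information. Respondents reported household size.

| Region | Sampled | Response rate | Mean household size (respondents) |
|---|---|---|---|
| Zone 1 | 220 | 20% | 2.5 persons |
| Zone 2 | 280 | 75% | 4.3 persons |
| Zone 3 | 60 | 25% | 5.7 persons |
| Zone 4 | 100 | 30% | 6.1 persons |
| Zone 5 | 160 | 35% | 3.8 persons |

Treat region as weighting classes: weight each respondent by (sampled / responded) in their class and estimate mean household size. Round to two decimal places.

Inverse-response-rate weighting restores each class to its sampled count, so class totals weight by n_sampled:
  Zone 1: 220 × 2.5 = 550
  Zone 2: 280 × 4.3 = 1204
  Zone 3: 60 × 5.7 = 342
  Zone 4: 100 × 6.1 = 610
  Zone 5: 160 × 3.8 = 608
Adjusted estimate = 3314 / 820 = 4.04146 → 4.04.

4.04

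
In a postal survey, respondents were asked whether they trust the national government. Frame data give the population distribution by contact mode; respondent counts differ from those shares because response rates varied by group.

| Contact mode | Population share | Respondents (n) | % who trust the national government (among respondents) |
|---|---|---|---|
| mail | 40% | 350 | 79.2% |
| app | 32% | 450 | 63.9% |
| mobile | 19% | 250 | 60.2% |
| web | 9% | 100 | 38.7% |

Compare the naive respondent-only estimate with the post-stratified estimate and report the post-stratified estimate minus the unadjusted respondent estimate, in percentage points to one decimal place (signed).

Naive respondent-only estimate (weights = respondent counts):
  (350/1150)×79.2 + (450/1150)×63.9 + (250/1150)×60.2 + (100/1150)×38.7 = 65.5609%
Post-stratified estimate weights by population shares:
  0.4×79.2 + 0.32×63.9 + 0.19×60.2 + 0.09×38.7 = 67.049%
Difference = 67.049 − 65.5609 = 1.4881 pp.

+1.5 percentage points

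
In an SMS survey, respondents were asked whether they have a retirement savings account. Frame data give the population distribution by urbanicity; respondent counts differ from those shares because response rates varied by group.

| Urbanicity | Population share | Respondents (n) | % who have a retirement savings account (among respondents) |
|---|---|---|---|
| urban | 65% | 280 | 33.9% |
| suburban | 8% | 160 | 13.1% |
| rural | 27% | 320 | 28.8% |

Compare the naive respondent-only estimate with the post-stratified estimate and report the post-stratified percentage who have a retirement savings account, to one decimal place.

30.9%

Without adjustment, the pooled respondent share is:
  (280/760)×33.9 + (160/760)×13.1 + (320/760)×28.8 = 27.3737%
Post-stratifying to population shares instead:
  0.65×33.9 + 0.08×13.1 + 0.27×28.8 = 30.859%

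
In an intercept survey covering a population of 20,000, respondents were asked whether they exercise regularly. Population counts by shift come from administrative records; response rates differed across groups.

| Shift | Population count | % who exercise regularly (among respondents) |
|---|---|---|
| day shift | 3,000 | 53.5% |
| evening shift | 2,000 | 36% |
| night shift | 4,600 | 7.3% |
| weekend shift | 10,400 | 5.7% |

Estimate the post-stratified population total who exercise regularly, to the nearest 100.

Estimated count per cell = population count × respondent percentage:
  day shift: 3,000 × 53.5% = 1605
  evening shift: 2,000 × 36% = 720
  night shift: 4,600 × 7.3% = 335.8
  weekend shift: 10,400 × 5.7% = 592.8
Estimated total = 3253.6 → 3,300.

3,300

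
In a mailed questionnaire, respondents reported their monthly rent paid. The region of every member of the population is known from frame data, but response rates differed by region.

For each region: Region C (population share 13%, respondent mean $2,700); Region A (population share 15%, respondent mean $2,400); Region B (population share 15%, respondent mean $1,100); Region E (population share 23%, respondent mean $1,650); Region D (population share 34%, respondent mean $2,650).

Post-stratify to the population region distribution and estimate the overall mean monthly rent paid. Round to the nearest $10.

Reweight to the known region distribution:
  Region C: 0.13 × 2700 = 351
  Region A: 0.15 × 2400 = 360
  Region B: 0.15 × 1100 = 165
  Region E: 0.23 × 1650 = 379.5
  Region D: 0.34 × 2650 = 901
Post-stratified estimate = 2156.5 → $2,160.

$2,160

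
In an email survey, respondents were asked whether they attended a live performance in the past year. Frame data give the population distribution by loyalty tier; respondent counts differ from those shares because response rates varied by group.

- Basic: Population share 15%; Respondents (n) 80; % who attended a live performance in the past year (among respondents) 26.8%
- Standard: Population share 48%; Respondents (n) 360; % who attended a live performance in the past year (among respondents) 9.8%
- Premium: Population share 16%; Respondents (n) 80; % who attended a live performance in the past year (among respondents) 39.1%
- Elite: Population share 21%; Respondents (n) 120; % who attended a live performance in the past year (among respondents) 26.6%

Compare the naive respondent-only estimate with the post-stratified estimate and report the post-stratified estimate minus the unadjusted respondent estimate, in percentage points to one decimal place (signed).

+1.8 percentage points

Without adjustment, the pooled respondent share is:
  (80/640)×26.8 + (360/640)×9.8 + (80/640)×39.1 + (120/640)×26.6 = 18.7375%
Reweighting by population loyalty tier shares:
  0.15×26.8 + 0.48×9.8 + 0.16×39.1 + 0.21×26.6 = 20.566%
Difference = 20.566 − 18.7375 = 1.8285 pp.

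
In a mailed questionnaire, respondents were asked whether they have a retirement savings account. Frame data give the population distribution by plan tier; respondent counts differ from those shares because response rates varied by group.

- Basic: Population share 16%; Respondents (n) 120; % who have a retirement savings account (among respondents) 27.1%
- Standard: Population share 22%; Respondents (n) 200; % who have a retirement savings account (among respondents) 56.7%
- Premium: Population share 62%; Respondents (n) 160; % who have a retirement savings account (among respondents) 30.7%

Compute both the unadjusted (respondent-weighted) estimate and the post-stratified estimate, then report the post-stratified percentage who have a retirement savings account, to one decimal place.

35.8%

Without adjustment, the pooled respondent share is:
  (120/480)×27.1 + (200/480)×56.7 + (160/480)×30.7 = 40.6333%
Post-stratified estimate weights by population shares:
  0.16×27.1 + 0.22×56.7 + 0.62×30.7 = 35.844%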